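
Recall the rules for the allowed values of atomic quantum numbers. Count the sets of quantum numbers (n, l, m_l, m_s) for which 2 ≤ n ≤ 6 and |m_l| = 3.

24

For each n in the range, tally the orbitals obeying |m_l| = 3:
n=4 → 2; n=5 → 4; n=6 → 6.
Orbitals: 2 + 4 + 6 = 12. Including both spin states (m_s = ±1/2) gives 2 × 12 = 24 states.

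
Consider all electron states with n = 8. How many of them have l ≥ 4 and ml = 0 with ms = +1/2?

4

With n = 8 the allowed l are 0, 1, …, 7.
Orbitals with l ≥ 4 and ml = 0, by l: l=4 → 1; l=5 → 1; l=6 → 1; l=7 → 1.
Orbitals: 1 + 1 + 1 + 1 = 4. With ms fixed to a single value there is one state per orbital, giving 4 states.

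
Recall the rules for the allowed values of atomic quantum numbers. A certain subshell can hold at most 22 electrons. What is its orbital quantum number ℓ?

ℓ = 5

2(2ℓ+1) = 22 ⇒ 2ℓ+1 = 11 ⇒ ℓ = 5.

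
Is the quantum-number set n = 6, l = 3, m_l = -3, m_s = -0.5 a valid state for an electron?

n = 6 is a positive integer. l = 3 satisfies 0 ≤ l ≤ n−1 = 5. m_l = -3 lies in the range −l … +l (here −3 … 3). m_s = -1/2 is one of ±1/2.
All four constraints are satisfied.

Allowed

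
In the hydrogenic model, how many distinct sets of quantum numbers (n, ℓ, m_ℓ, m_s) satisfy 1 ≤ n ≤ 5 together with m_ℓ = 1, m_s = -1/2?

For each n in the range, tally the orbitals obeying m_ℓ = 1:
n=2 → 1; n=3 → 2; n=4 → 3; n=5 → 4.
Orbitals: 1 + 2 + 3 + 4 = 10. With m_s fixed to -1/2 there is one state per orbital, so 10 states.

10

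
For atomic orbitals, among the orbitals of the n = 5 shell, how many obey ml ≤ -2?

The n = 5 shell has l = 0 through 4; check each.
Contributions: l=2 → 1; l=3 → 2; l=4 → 3.
Total orbitals: 1 + 2 + 3 = 6.

6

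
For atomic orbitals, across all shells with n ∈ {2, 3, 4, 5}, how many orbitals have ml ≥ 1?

Count contributing orbitals for each principal shell:
n=2 → 1; n=3 → 3; n=4 → 6; n=5 → 10.
Total orbitals: 1 + 3 + 6 + 10 = 20.

20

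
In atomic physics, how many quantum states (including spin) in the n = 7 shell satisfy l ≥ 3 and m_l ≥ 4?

12

Per l-value: l=4 → 1; l=5 → 2; l=6 → 3.
Orbitals: 1 + 2 + 3 = 6. Each orbital carries two spin states, so 6 × 2 = 12 states.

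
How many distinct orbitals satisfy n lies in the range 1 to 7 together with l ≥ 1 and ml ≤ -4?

Per-shell orbital counts meeting the constraint:
n=5 → 1; n=6 → 3; n=7 → 6.
Total orbitals: 1 + 3 + 6 = 10.

10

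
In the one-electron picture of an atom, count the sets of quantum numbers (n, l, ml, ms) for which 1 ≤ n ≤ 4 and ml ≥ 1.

Count contributing orbitals for each principal shell:
n=2 → 1; n=3 → 3; n=4 → 6.
Orbitals: 1 + 3 + 6 = 10. Including both spin states (ms = ±1/2) gives 2 × 10 = 20 states.

20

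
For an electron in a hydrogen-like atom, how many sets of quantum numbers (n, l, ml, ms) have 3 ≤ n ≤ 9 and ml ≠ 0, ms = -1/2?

Treat each shell separately and count matching orbitals:
n=3 → 6; n=4 → 12; n=5 → 20; n=6 → 30; n=7 → 42; n=8 → 56; n=9 → 72.
Orbitals: 6 + 12 + 20 + 30 + 42 + 56 + 72 = 238. With ms fixed to -1/2 there is one state per orbital, so 238 states.

238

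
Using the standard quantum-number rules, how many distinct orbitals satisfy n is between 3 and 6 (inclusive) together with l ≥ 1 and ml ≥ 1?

34

Go shell by shell, enumerating (l, ml) with l ≥ 1 and ml ≥ 1:
n=3 → 3; n=4 → 6; n=5 → 10; n=6 → 15.
Total orbitals: 3 + 6 + 10 + 15 = 34.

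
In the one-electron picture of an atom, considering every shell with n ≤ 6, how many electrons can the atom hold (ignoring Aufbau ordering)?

Total orbitals = 1² + 2² + 3² + 4² + 5² + 6² = 91. Doubling for spin gives 182 electrons.

182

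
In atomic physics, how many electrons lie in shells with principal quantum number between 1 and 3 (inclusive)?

28

Shell n has n² orbitals: 1²=1 + 2²=4 + 3²=9 = 14 orbitals.
Two spin states per orbital: 2 × 14 = 28 electrons.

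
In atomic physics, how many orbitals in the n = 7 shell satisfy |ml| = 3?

8

With n = 7 the allowed l are 0, 1, …, 6.
Orbitals with |ml| = 3, by l: l=3 → 2; l=4 → 2; l=5 → 2; l=6 → 2.
Total orbitals: 2 + 2 + 2 + 2 = 8.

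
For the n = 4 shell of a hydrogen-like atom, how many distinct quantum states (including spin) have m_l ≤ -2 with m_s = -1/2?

The (l, m_l) pairs meeting m_l ≤ -2 give: l=2 → 1; l=3 → 2.
Orbitals: 1 + 2 = 3. With m_s fixed to a single value there is one state per orbital, giving 3 states.

3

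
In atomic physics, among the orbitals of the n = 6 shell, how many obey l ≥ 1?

For n = 6, l ranges over 0 … 5.
Orbitals with l ≥ 1, by l: l=1 → 3; l=2 → 5; l=3 → 7; l=4 → 9; l=5 → 11.
Total orbitals: 3 + 5 + 7 + 9 + 11 = 35.

35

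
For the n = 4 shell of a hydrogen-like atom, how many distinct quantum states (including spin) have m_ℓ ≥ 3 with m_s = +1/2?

Orbitals with m_ℓ ≥ 3, by ℓ: ℓ=3 → 1.
Orbitals: 1. With m_s fixed to a single value there is one state per orbital, giving 1 state.

1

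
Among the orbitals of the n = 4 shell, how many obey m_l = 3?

With n = 4 the allowed l are 0, 1, …, 3.
Per l-value: l=3 → 1.
Total orbitals: 1.

1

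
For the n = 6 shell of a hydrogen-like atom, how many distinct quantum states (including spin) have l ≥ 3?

54

With n = 6 the allowed l are 0, 1, …, 5.
Contributions: l=3 → 7; l=4 → 9; l=5 → 11.
Orbitals: 7 + 9 + 11 = 27. Each orbital carries two spin states, so 27 × 2 = 54 states.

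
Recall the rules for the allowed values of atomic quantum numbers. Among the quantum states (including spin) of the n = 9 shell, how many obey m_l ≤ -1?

72

For n = 9, l ranges over 0 … 8.
Per l-value: l=1 → 1; l=2 → 2; l=3 → 3; l=4 → 4; l=5 → 5; l=6 → 6; l=7 → 7; l=8 → 8.
Orbitals: 1 + 2 + 3 + 4 + 5 + 6 + 7 + 8 = 36. Each orbital carries two spin states, so 36 × 2 = 72 states.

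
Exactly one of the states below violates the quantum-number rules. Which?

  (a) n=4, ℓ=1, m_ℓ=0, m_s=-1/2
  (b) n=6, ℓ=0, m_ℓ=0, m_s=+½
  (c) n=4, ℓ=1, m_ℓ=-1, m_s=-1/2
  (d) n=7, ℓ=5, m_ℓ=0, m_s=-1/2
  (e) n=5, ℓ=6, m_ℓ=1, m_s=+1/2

(e) has ℓ = 6 ≥ n = 5, violating 0 ≤ ℓ ≤ n−1.
The remaining sets (a), (b), (c), (d) satisfy all four rules.

(e)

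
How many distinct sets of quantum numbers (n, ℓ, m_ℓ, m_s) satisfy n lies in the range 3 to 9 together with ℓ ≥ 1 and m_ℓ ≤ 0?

308

Go shell by shell, enumerating (ℓ, m_ℓ) with ℓ ≥ 1 and m_ℓ ≤ 0:
n=3 → 5; n=4 → 9; n=5 → 14; n=6 → 20; n=7 → 27; n=8 → 35; n=9 → 44.
Orbitals: 5 + 9 + 14 + 20 + 27 + 35 + 44 = 154. Including both spin states (m_s = ±1/2) gives 2 × 154 = 308 states.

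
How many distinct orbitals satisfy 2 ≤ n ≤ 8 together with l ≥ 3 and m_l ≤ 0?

80

Go shell by shell, enumerating (l, m_l) with l ≥ 3 and m_l ≤ 0:
n=4 → 4; n=5 → 9; n=6 → 15; n=7 → 22; n=8 → 30.
Total orbitals: 4 + 9 + 15 + 22 + 30 = 80.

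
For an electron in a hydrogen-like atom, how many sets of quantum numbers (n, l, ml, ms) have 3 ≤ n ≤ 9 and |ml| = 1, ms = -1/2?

For each n in the range, tally the orbitals obeying |ml| = 1:
n=3 → 4; n=4 → 6; n=5 → 8; n=6 → 10; n=7 → 12; n=8 → 14; n=9 → 16.
Orbitals: 4 + 6 + 8 + 10 + 12 + 14 + 16 = 70. With ms fixed to -1/2 there is one state per orbital, so 70 states.

70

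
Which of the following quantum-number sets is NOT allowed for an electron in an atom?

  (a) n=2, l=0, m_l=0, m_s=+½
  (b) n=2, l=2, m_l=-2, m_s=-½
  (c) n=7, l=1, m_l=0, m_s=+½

(b)

(b) has l = 2 ≥ n = 2, violating 0 ≤ l ≤ n−1.
The remaining sets (a), (c) satisfy all four rules.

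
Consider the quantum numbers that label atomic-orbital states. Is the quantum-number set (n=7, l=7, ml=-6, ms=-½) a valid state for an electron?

No

The orbital quantum number must satisfy 0 ≤ l ≤ n−1. With n = 7 the allowed l values are 0, 1, 2, 3, 4, 5, 6, so l = 7 is out of range.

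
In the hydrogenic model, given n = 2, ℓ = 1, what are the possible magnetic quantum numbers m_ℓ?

m_ℓ takes every integer from −ℓ to +ℓ. With ℓ = 1 that gives the 3 values -1, 0, 1.

-1, 0, 1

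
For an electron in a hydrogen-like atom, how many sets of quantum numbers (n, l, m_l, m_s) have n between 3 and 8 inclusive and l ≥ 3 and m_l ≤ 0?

160

Per-shell orbital counts meeting the constraint:
n=4 → 4; n=5 → 9; n=6 → 15; n=7 → 22; n=8 → 30.
Orbitals: 4 + 9 + 15 + 22 + 30 = 80. Including both spin states (m_s = ±1/2) gives 2 × 80 = 160 states.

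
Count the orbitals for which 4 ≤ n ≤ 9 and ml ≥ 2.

Treat each shell separately and count matching orbitals:
n=4 → 3; n=5 → 6; n=6 → 10; n=7 → 15; n=8 → 21; n=9 → 28.
Total orbitals: 3 + 6 + 10 + 15 + 21 + 28 = 83.

83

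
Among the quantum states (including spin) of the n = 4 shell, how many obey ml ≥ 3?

With n = 4 the allowed l are 0, 1, …, 3.
Orbitals with ml ≥ 3, by l: l=3 → 1.
Orbitals: 1. Each orbital carries two spin states, so 1 × 2 = 2 states.

2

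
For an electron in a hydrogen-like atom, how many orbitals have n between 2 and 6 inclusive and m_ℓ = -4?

Count contributing orbitals for each principal shell:
n=5 → 1; n=6 → 2.
Total orbitals: 1 + 2 = 3.

3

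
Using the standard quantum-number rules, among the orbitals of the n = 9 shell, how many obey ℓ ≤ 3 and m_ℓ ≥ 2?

Go through ℓ = 0, …, 8 (the values permitted for n = 9).
Contributions: ℓ=2 → 1; ℓ=3 → 2.
Total orbitals: 1 + 2 = 3.

3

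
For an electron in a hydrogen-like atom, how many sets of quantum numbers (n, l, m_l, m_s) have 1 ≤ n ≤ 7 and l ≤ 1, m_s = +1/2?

25

Treat each shell separately and count matching orbitals:
n=1 → 1; n=2 → 4; n=3 → 4; n=4 → 4; n=5 → 4; n=6 → 4; n=7 → 4.
Orbitals: 1 + 4 + 4 + 4 + 4 + 4 + 4 = 25. With m_s fixed to +1/2 there is one state per orbital, so 25 states.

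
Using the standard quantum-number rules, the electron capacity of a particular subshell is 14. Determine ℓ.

ℓ = 3

2(2ℓ+1) = 14 ⇒ 2ℓ+1 = 7 ⇒ ℓ = 3.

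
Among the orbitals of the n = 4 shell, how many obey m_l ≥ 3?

1

Orbitals with m_l ≥ 3, by l: l=3 → 1.
Total orbitals: 1.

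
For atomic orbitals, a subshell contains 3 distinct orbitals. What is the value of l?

l = 1 (p)

2l+1 = 3 gives l = 1.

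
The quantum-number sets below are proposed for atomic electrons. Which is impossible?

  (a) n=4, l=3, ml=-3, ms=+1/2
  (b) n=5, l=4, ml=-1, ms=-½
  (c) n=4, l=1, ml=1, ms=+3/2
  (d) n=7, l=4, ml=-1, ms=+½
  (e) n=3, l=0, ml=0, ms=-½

(c)

(c) has ms = +3/2, but an electron's spin must be ±1/2.
The remaining sets (a), (b), (d), (e) satisfy all four rules.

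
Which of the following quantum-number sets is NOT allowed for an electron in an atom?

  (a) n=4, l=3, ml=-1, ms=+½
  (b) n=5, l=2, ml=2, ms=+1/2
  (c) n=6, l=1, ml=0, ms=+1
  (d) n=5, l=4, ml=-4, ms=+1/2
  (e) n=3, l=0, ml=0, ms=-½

(c)

(c) has ms = +1, but an electron's spin must be ±1/2.
The remaining sets (a), (b), (d), (e) satisfy all four rules.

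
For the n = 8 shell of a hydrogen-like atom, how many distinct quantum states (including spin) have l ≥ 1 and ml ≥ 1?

The n = 8 shell has l = 0 through 7; check each.
Orbitals with l ≥ 1 and ml ≥ 1, by l: l=1 → 1; l=2 → 2; l=3 → 3; l=4 → 4; l=5 → 5; l=6 → 6; l=7 → 7.
Orbitals: 1 + 2 + 3 + 4 + 5 + 6 + 7 = 28. Each orbital carries two spin states, so 28 × 2 = 56 states.

56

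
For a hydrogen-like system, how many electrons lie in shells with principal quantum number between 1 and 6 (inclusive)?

182

Shell n has n² orbitals: 1²=1 + 2²=4 + 3²=9 + 4²=16 + 5²=25 + 6²=36 = 91 orbitals.
Two spin states per orbital: 2 × 91 = 182 electrons.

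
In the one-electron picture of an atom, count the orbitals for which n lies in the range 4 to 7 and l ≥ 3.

Per-shell orbital counts meeting the constraint:
n=4 → 7; n=5 → 16; n=6 → 27; n=7 → 40.
Total orbitals: 7 + 16 + 27 + 40 = 90.

90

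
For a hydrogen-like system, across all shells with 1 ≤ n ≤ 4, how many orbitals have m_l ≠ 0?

Treat each shell separately and count matching orbitals:
n=2 → 2; n=3 → 6; n=4 → 12.
Total orbitals: 2 + 6 + 12 = 20.

20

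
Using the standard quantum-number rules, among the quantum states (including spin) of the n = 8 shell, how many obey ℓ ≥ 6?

With n = 8 the allowed ℓ are 0, 1, …, 7.
Contributions: ℓ=6 → 13; ℓ=7 → 15.
Orbitals: 13 + 15 = 28. Each orbital carries two spin states, so 28 × 2 = 56 states.

56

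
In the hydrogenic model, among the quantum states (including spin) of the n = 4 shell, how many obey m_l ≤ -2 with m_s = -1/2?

3

The n = 4 shell has l = 0 through 3; check each.
Orbitals with m_l ≤ -2, by l: l=2 → 1; l=3 → 2.
Orbitals: 1 + 2 = 3. With m_s fixed to a single value there is one state per orbital, giving 3 states.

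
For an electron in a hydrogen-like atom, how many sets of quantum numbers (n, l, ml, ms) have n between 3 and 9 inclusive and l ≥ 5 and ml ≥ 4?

60

Treat each shell separately and count matching orbitals:
n=6 → 2; n=7 → 5; n=8 → 9; n=9 → 14.
Orbitals: 2 + 5 + 9 + 14 = 30. Including both spin states (ms = ±1/2) gives 2 × 30 = 60 states.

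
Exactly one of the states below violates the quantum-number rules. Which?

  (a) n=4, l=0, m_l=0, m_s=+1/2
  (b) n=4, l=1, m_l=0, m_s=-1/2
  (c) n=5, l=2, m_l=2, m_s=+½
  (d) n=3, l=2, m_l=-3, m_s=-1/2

(d) has |m_l| = 3 > l = 2, violating −l ≤ m_l ≤ l.
The remaining sets (a), (b), (c) satisfy all four rules.

(d)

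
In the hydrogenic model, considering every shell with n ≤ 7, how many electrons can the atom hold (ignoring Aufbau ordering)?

280

Total orbitals = 1² + 2² + 3² + 4² + 5² + 6² + 7² = 140. Doubling for spin gives 280 electrons.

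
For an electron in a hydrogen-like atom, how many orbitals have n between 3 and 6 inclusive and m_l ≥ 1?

34

Go shell by shell, enumerating (l, m_l) with m_l ≥ 1:
n=3 → 3; n=4 → 6; n=5 → 10; n=6 → 15.
Total orbitals: 3 + 6 + 10 + 15 = 34.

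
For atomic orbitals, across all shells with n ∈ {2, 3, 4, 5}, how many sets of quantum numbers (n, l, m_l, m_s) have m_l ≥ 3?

Work shell by shell — for each n, count the (l, m_l) pairs that satisfy m_l ≥ 3:
n=4 → 1; n=5 → 3.
Orbitals: 1 + 3 = 4. Including both spin states (m_s = ±1/2) gives 2 × 4 = 8 states.

8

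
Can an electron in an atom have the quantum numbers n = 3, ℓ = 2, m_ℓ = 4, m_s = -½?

Invalid

The magnetic quantum number must satisfy −ℓ ≤ m_ℓ ≤ ℓ. With ℓ = 2, m_ℓ can only be -2, -1, 0, 1, 2, so m_ℓ = 4 is forbidden.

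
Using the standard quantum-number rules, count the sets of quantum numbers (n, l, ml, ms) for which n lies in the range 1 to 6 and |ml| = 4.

12

Work shell by shell — for each n, count the (l, ml) pairs that satisfy |ml| = 4:
n=5 → 2; n=6 → 4.
Orbitals: 2 + 4 = 6. Including both spin states (ms = ±1/2) gives 2 × 6 = 12 states.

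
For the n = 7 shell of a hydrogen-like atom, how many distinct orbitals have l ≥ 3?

40

With n = 7 the allowed l are 0, 1, …, 6.
Orbitals with l ≥ 3, by l: l=3 → 7; l=4 → 9; l=5 → 11; l=6 → 13.
Total orbitals: 7 + 9 + 11 + 13 = 40.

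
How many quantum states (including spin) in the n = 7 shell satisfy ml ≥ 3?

Go through l = 0, …, 6 (the values permitted for n = 7).
Per l-value: l=3 → 1; l=4 → 2; l=5 → 3; l=6 → 4.
Orbitals: 1 + 2 + 3 + 4 = 10. Each orbital carries two spin states, so 10 × 2 = 20 states.

20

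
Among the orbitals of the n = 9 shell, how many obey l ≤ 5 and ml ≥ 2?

With n = 9 the allowed l are 0, 1, …, 8.
Per l-value: l=2 → 1; l=3 → 2; l=4 → 3; l=5 → 4.
Total orbitals: 1 + 2 + 3 + 4 = 10.

10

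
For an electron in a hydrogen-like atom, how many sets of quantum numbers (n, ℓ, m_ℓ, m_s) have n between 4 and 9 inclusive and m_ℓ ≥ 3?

Count contributing orbitals for each principal shell:
n=4 → 1; n=5 → 3; n=6 → 6; n=7 → 10; n=8 → 15; n=9 → 21.
Orbitals: 1 + 3 + 6 + 10 + 15 + 21 = 56. Including both spin states (m_s = ±1/2) gives 2 × 56 = 112 states.

112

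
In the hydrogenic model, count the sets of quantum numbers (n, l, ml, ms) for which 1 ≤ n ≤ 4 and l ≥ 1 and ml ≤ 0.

Work shell by shell — for each n, count the (l, ml) pairs that satisfy l ≥ 1 and ml ≤ 0:
n=2 → 2; n=3 → 5; n=4 → 9.
Orbitals: 2 + 5 + 9 = 16. Including both spin states (ms = ±1/2) gives 2 × 16 = 32 states.

32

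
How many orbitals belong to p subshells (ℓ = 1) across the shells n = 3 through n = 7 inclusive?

A p subshell (ℓ = 1) exists for every n ≥ 2, so shells n = 3, 4, 5, 6, 7 each contribute one — 5 subshells.
Since each p subshell has 2·1+1 = 3 orbitals, the total is 5 × 3 = 15.

15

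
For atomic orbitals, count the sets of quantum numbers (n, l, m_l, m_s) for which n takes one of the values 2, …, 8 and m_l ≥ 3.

70

Go shell by shell, enumerating (l, m_l) with m_l ≥ 3:
n=4 → 1; n=5 → 3; n=6 → 6; n=7 → 10; n=8 → 15.
Orbitals: 1 + 3 + 6 + 10 + 15 = 35. Including both spin states (m_s = ±1/2) gives 2 × 35 = 70 states.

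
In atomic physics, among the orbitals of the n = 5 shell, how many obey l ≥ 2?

21

Orbitals with l ≥ 2, by l: l=2 → 5; l=3 → 7; l=4 → 9.
Total orbitals: 5 + 7 + 9 = 21.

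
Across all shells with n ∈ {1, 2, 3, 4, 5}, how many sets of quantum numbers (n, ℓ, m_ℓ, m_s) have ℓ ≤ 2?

Count contributing orbitals for each principal shell:
n=1 → 1; n=2 → 4; n=3 → 9; n=4 → 9; n=5 → 9.
Orbitals: 1 + 4 + 9 + 9 + 9 = 32. Including both spin states (m_s = ±1/2) gives 2 × 32 = 64 states.

64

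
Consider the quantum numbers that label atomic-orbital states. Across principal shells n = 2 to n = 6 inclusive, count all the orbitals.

Shell n has n² orbitals: 2²=4 + 3²=9 + 4²=16 + 5²=25 + 6²=36 = 90 orbitals.

90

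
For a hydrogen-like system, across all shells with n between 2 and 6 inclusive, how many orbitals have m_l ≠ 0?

70

Go shell by shell, enumerating (l, m_l) with m_l ≠ 0:
n=2 → 2; n=3 → 6; n=4 → 12; n=5 → 20; n=6 → 30.
Total orbitals: 2 + 6 + 12 + 20 + 30 = 70.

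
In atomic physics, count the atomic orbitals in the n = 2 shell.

The n = 2 shell contains n² = 2² = 4 orbitals.

4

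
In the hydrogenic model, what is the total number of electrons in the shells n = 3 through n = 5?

100

Shell n has n² orbitals: 3²=9 + 4²=16 + 5²=25 = 50 orbitals.
Two spin states per orbital: 2 × 50 = 100 electrons.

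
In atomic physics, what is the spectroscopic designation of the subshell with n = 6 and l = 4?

l = 4 corresponds to the letter 'g', so the subshell is 6g.

6g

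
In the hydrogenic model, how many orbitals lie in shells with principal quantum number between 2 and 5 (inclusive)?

Shell n has n² orbitals: 2²=4 + 3²=9 + 4²=16 + 5²=25 = 54 orbitals.

54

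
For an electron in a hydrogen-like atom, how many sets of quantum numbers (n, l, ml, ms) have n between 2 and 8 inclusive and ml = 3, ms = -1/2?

15

Go shell by shell, enumerating (l, ml) with ml = 3:
n=4 → 1; n=5 → 2; n=6 → 3; n=7 → 4; n=8 → 5.
Orbitals: 1 + 2 + 3 + 4 + 5 = 15. With ms fixed to -1/2 there is one state per orbital, so 15 states.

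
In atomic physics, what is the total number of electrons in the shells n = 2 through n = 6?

180

Shell n has n² orbitals: 2²=4 + 3²=9 + 4²=16 + 5²=25 + 6²=36 = 90 orbitals.
Two spin states per orbital: 2 × 90 = 180 electrons.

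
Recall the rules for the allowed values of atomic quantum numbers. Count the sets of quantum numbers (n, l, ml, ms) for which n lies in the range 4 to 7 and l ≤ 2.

Go shell by shell, enumerating (l, ml) with l ≤ 2:
n=4 → 9; n=5 → 9; n=6 → 9; n=7 → 9.
Orbitals: 9 + 9 + 9 + 9 = 36. Including both spin states (ms = ±1/2) gives 2 × 36 = 72 states.

72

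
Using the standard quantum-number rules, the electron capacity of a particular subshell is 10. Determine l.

2(2l+1) = 10 ⇒ 2l+1 = 5 ⇒ l = 2.

l = 2 (d)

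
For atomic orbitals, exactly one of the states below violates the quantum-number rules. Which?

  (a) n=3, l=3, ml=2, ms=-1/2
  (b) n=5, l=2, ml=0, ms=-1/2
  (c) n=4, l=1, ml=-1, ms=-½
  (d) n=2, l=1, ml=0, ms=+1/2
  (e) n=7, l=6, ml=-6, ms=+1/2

(a)

(a) has l = 3 ≥ n = 3, violating 0 ≤ l ≤ n−1.
The remaining sets (b), (c), (d), (e) satisfy all four rules.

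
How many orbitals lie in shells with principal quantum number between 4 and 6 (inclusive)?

77

Shell n has n² orbitals: 4²=16 + 5²=25 + 6²=36 = 77 orbitals.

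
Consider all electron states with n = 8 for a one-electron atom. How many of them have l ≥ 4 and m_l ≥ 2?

36

For n = 8, l ranges over 0 … 7.
Contributions: l=4 → 3; l=5 → 4; l=6 → 5; l=7 → 6.
Orbitals: 3 + 4 + 5 + 6 = 18. Each orbital carries two spin states, so 18 × 2 = 36 states.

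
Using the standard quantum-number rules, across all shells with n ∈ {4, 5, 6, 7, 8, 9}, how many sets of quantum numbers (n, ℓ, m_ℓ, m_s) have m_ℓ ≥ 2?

Treat each shell separately and count matching orbitals:
n=4 → 3; n=5 → 6; n=6 → 10; n=7 → 15; n=8 → 21; n=9 → 28.
Orbitals: 3 + 6 + 10 + 15 + 21 + 28 = 83. Including both spin states (m_s = ±1/2) gives 2 × 83 = 166 states.

166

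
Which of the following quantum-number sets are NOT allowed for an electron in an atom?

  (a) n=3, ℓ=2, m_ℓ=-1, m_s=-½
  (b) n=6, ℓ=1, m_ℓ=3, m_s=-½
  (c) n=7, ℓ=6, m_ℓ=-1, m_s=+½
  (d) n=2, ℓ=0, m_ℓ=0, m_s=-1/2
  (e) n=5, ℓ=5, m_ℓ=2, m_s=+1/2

(b) has |m_ℓ| = 3 > ℓ = 1, violating −ℓ ≤ m_ℓ ≤ ℓ.
(e) has ℓ = 5 ≥ n = 5, violating 0 ≤ ℓ ≤ n−1.
The remaining sets (a), (c), (d) satisfy all four rules.

(b) and (e)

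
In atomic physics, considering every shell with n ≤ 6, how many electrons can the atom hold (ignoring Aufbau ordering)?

Total orbitals = 1² + 2² + 3² + 4² + 5² + 6² = 91. Doubling for spin gives 182 electrons.

182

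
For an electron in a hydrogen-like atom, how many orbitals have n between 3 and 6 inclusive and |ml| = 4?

6

Count contributing orbitals for each principal shell:
n=5 → 2; n=6 → 4.
Total orbitals: 2 + 4 = 6.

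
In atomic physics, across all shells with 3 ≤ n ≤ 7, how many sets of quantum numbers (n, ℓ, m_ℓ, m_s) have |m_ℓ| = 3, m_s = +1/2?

20

Go shell by shell, enumerating (ℓ, m_ℓ) with |m_ℓ| = 3:
n=4 → 2; n=5 → 4; n=6 → 6; n=7 → 8.
Orbitals: 2 + 4 + 6 + 8 = 20. With m_s fixed to +1/2 there is one state per orbital, so 20 states.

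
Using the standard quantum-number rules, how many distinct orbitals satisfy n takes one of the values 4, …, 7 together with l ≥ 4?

Per-shell orbital counts meeting the constraint:
n=5 → 9; n=6 → 20; n=7 → 33.
Total orbitals: 9 + 20 + 33 = 62.

62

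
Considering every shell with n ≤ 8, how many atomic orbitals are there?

204

Total orbitals = 1² + 2² + 3² + 4² + 5² + 6² + 7² + 8² = 204.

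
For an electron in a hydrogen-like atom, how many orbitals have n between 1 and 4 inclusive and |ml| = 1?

12

Treat each shell separately and count matching orbitals:
n=2 → 2; n=3 → 4; n=4 → 6.
Total orbitals: 2 + 4 + 6 = 12.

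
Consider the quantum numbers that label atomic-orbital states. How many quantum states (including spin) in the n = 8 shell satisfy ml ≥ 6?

For n = 8, l ranges over 0 … 7.
Contributions: l=6 → 1; l=7 → 2.
Orbitals: 1 + 2 = 3. Each orbital carries two spin states, so 3 × 2 = 6 states.

6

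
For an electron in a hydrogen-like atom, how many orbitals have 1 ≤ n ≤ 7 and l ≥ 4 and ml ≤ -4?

Work shell by shell — for each n, count the (l, ml) pairs that satisfy l ≥ 4 and ml ≤ -4:
n=5 → 1; n=6 → 3; n=7 → 6.
Total orbitals: 1 + 3 + 6 = 10.

10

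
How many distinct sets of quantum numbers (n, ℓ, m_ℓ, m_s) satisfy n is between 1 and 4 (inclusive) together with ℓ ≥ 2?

Per-shell orbital counts meeting the constraint:
n=3 → 5; n=4 → 12.
Orbitals: 5 + 12 = 17. Including both spin states (m_s = ±1/2) gives 2 × 17 = 34 states.

34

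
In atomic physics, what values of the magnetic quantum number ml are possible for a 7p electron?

-1, 0, 1

The 7p subshell has l = 1, and ml takes every integer from −l to +l. With l = 1 that gives the 3 values -1, 0, 1.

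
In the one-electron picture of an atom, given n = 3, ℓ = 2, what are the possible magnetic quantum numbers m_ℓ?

m_ℓ takes every integer from −ℓ to +ℓ. With ℓ = 2 that gives the 5 values -2, -1, 0, 1, 2.

-2, -1, 0, 1, 2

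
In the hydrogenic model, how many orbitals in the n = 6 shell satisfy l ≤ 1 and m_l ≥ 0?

The n = 6 shell has l = 0 through 5; check each.
Contributions: l=0 → 1; l=1 → 2.
Total orbitals: 1 + 2 = 3.

3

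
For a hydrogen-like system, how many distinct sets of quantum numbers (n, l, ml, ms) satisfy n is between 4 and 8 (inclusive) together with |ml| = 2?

Work shell by shell — for each n, count the (l, ml) pairs that satisfy |ml| = 2:
n=4 → 4; n=5 → 6; n=6 → 8; n=7 → 10; n=8 → 12.
Orbitals: 4 + 6 + 8 + 10 + 12 = 40. Including both spin states (ms = ±1/2) gives 2 × 40 = 80 states.

80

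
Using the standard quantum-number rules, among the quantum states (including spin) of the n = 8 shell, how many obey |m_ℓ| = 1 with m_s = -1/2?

14

For n = 8, ℓ ranges over 0 … 7.
Orbitals with |m_ℓ| = 1, by ℓ: ℓ=1 → 2; ℓ=2 → 2; ℓ=3 → 2; ℓ=4 → 2; ℓ=5 → 2; ℓ=6 → 2; ℓ=7 → 2.
Orbitals: 2 + 2 + 2 + 2 + 2 + 2 + 2 = 14. With m_s fixed to a single value there is one state per orbital, giving 14 states.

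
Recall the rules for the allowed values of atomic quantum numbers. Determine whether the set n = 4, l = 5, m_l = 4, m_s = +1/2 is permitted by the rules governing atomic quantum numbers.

The orbital quantum number must satisfy 0 ≤ l ≤ n−1. With n = 4 the allowed l values are 0, 1, 2, 3, so l = 5 is out of range.

Invalid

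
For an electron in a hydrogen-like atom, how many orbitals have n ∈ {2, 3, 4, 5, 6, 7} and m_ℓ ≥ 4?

10

For each n in the range, tally the orbitals obeying m_ℓ ≥ 4:
n=5 → 1; n=6 → 3; n=7 → 6.
Total orbitals: 1 + 3 + 6 = 10.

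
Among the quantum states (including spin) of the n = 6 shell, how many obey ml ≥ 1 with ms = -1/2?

15

The n = 6 shell has l = 0 through 5; check each.
The (l, ml) pairs meeting ml ≥ 1 give: l=1 → 1; l=2 → 2; l=3 → 3; l=4 → 4; l=5 → 5.
Orbitals: 1 + 2 + 3 + 4 + 5 = 15. With ms fixed to a single value there is one state per orbital, giving 15 states.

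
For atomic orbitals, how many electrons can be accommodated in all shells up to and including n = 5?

110

Total orbitals = 1² + 2² + 3² + 4² + 5² = 55. Doubling for spin gives 110 electrons.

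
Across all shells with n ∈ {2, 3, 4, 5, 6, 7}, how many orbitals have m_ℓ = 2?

Per-shell orbital counts meeting the constraint:
n=3 → 1; n=4 → 2; n=5 → 3; n=6 → 4; n=7 → 5.
Total orbitals: 1 + 2 + 3 + 4 + 5 = 15.

15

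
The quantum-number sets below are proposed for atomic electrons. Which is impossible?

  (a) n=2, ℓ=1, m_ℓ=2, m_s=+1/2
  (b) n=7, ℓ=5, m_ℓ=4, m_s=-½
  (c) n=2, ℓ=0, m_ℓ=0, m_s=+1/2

(a)

(a) has |m_ℓ| = 2 > ℓ = 1, violating −ℓ ≤ m_ℓ ≤ ℓ.
The remaining sets (b), (c) satisfy all four rules.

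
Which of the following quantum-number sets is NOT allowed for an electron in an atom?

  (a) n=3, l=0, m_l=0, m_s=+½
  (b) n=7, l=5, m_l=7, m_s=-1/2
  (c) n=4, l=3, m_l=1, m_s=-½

(b)

(b) has |m_l| = 7 > l = 5, violating −l ≤ m_l ≤ l.
The remaining sets (a), (c) satisfy all four rules.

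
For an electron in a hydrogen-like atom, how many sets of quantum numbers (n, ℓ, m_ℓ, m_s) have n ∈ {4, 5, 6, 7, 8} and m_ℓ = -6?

6

Go shell by shell, enumerating (ℓ, m_ℓ) with m_ℓ = -6:
n=7 → 1; n=8 → 2.
Orbitals: 1 + 2 = 3. Including both spin states (m_s = ±1/2) gives 2 × 3 = 6 states.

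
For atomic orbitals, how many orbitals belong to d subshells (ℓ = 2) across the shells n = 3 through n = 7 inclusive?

25

A d subshell (ℓ = 2) exists for every n ≥ 3, so shells n = 3, 4, 5, 6, 7 each contribute one — 5 subshells.
Since each d subshell has 2·2+1 = 5 orbitals, the total is 5 × 5 = 25.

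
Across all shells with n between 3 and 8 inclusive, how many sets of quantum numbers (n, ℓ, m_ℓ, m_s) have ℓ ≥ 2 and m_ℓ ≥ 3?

70

Per-shell orbital counts meeting the constraint:
n=4 → 1; n=5 → 3; n=6 → 6; n=7 → 10; n=8 → 15.
Orbitals: 1 + 3 + 6 + 10 + 15 = 35. Including both spin states (m_s = ±1/2) gives 2 × 35 = 70 states.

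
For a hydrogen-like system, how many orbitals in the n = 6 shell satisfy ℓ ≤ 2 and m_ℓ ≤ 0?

The (ℓ, m_ℓ) pairs meeting ℓ ≤ 2 and m_ℓ ≤ 0 give: ℓ=0 → 1; ℓ=1 → 2; ℓ=2 → 3.
Total orbitals: 1 + 2 + 3 = 6.

6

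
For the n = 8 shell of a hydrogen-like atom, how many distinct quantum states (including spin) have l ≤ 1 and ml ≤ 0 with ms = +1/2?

For n = 8, l ranges over 0 … 7.
Contributions: l=0 → 1; l=1 → 2.
Orbitals: 1 + 2 = 3. With ms fixed to a single value there is one state per orbital, giving 3 states.

3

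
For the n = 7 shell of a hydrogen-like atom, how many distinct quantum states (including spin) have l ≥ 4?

For n = 7, l ranges over 0 … 6.
Contributions: l=4 → 9; l=5 → 11; l=6 → 13.
Orbitals: 9 + 11 + 13 = 33. Each orbital carries two spin states, so 33 × 2 = 66 states.

66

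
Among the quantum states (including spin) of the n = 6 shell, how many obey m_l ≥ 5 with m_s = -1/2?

The n = 6 shell has l = 0 through 5; check each.
The (l, m_l) pairs meeting m_l ≥ 5 give: l=5 → 1.
Orbitals: 1. With m_s fixed to a single value there is one state per orbital, giving 1 state.

1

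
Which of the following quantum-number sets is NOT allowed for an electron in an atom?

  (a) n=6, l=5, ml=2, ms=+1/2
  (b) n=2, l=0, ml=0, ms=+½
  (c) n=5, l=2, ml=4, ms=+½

(c)

(c) has |ml| = 4 > l = 2, violating −l ≤ ml ≤ l.
The remaining sets (a), (b) satisfy all four rules.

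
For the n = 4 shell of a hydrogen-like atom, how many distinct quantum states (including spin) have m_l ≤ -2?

6

The n = 4 shell has l = 0 through 3; check each.
Contributions: l=2 → 1; l=3 → 2.
Orbitals: 1 + 2 = 3. Each orbital carries two spin states, so 3 × 2 = 6 states.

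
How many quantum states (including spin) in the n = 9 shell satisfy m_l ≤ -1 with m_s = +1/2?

36

For n = 9, l ranges over 0 … 8.
Per l-value: l=1 → 1; l=2 → 2; l=3 → 3; l=4 → 4; l=5 → 5; l=6 → 6; l=7 → 7; l=8 → 8.
Orbitals: 1 + 2 + 3 + 4 + 5 + 6 + 7 + 8 = 36. With m_s fixed to a single value there is one state per orbital, giving 36 states.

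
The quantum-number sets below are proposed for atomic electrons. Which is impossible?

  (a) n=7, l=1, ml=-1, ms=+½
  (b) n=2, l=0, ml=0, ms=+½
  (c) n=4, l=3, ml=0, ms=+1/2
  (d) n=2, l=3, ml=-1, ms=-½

(d) has l = 3 ≥ n = 2, violating 0 ≤ l ≤ n−1.
The remaining sets (a), (b), (c) satisfy all four rules.

(d)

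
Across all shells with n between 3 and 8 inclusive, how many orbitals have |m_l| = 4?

Per-shell orbital counts meeting the constraint:
n=5 → 2; n=6 → 4; n=7 → 6; n=8 → 8.
Total orbitals: 2 + 4 + 6 + 8 = 20.

20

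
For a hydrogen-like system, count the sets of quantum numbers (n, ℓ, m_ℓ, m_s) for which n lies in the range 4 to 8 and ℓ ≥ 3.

290

Work shell by shell — for each n, count the (ℓ, m_ℓ) pairs that satisfy ℓ ≥ 3:
n=4 → 7; n=5 → 16; n=6 → 27; n=7 → 40; n=8 → 55.
Orbitals: 7 + 16 + 27 + 40 + 55 = 145. Including both spin states (m_s = ±1/2) gives 2 × 145 = 290 states.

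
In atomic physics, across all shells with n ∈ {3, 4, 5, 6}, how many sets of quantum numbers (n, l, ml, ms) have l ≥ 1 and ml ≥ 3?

Go shell by shell, enumerating (l, ml) with l ≥ 1 and ml ≥ 3:
n=4 → 1; n=5 → 3; n=6 → 6.
Orbitals: 1 + 3 + 6 = 10. Including both spin states (ms = ±1/2) gives 2 × 10 = 20 states.

20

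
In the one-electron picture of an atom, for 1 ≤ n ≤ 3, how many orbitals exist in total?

14

Total orbitals = 1² + 2² + 3² = 14.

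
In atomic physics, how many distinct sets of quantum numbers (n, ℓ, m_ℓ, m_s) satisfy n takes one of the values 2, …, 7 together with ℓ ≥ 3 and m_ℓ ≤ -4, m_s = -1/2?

10

Work shell by shell — for each n, count the (ℓ, m_ℓ) pairs that satisfy ℓ ≥ 3 and m_ℓ ≤ -4:
n=5 → 1; n=6 → 3; n=7 → 6.
Orbitals: 1 + 3 + 6 = 10. With m_s fixed to -1/2 there is one state per orbital, so 10 states.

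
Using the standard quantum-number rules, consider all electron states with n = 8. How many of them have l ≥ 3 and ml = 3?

10

The (l, ml) pairs meeting l ≥ 3 and ml = 3 give: l=3 → 1; l=4 → 1; l=5 → 1; l=6 → 1; l=7 → 1.
Orbitals: 1 + 1 + 1 + 1 + 1 = 5. Each orbital carries two spin states, so 5 × 2 = 10 states.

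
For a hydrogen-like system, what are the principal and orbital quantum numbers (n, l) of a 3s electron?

The leading integer gives n = 3; the letter 's' means l = 0.

n = 3, l = 0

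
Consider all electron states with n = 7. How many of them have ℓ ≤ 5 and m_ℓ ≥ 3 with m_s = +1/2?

6

The (ℓ, m_ℓ) pairs meeting ℓ ≤ 5 and m_ℓ ≥ 3 give: ℓ=3 → 1; ℓ=4 → 2; ℓ=5 → 3.
Orbitals: 1 + 2 + 3 = 6. With m_s fixed to a single value there is one state per orbital, giving 6 states.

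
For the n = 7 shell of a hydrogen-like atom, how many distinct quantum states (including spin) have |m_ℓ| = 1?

24

Contributions: ℓ=1 → 2; ℓ=2 → 2; ℓ=3 → 2; ℓ=4 → 2; ℓ=5 → 2; ℓ=6 → 2.
Orbitals: 2 + 2 + 2 + 2 + 2 + 2 = 12. Each orbital carries two spin states, so 12 × 2 = 24 states.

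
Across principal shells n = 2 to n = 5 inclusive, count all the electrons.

Shell n has n² orbitals: 2²=4 + 3²=9 + 4²=16 + 5²=25 = 54 orbitals.
Two spin states per orbital: 2 × 54 = 108 electrons.

108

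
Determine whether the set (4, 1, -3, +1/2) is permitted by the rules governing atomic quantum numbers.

The magnetic quantum number must satisfy −l ≤ ml ≤ l. With l = 1, ml can only be -1, 0, 1, so ml = -3 is forbidden.

Not allowed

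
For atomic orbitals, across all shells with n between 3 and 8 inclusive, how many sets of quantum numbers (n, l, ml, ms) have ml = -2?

Go shell by shell, enumerating (l, ml) with ml = -2:
n=3 → 1; n=4 → 2; n=5 → 3; n=6 → 4; n=7 → 5; n=8 → 6.
Orbitals: 1 + 2 + 3 + 4 + 5 + 6 = 21. Including both spin states (ms = ±1/2) gives 2 × 21 = 42 states.

42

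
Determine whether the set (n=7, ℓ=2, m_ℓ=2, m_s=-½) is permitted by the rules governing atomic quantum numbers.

n = 7 is a positive integer. ℓ = 2 satisfies 0 ≤ ℓ ≤ n−1 = 6. m_ℓ = 2 lies in the range −ℓ … +ℓ (here −2 … 2). m_s = -1/2 is one of ±1/2.
All four constraints are satisfied.

Allowed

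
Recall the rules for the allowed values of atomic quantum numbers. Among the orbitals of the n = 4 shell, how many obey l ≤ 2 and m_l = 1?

With n = 4 the allowed l are 0, 1, …, 3.
Orbitals with l ≤ 2 and m_l = 1, by l: l=1 → 1; l=2 → 1.
Total orbitals: 1 + 1 = 2.

2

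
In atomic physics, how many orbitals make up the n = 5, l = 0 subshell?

A subshell has 2l+1 orbitals; with l = 0, that's 1.

1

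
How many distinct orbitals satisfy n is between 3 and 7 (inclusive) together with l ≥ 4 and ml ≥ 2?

Go shell by shell, enumerating (l, ml) with l ≥ 4 and ml ≥ 2:
n=5 → 3; n=6 → 7; n=7 → 12.
Total orbitals: 3 + 7 + 12 = 22.

22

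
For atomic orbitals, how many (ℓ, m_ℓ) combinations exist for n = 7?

The n = 7 shell contains n² = 7² = 49 orbitals.

49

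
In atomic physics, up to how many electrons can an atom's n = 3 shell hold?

A shell holds 2n² electrons: 2 × 3² = 2 × 9 = 18.

18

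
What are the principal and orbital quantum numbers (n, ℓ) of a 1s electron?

n = 1, ℓ = 0

The leading integer gives n = 1; the letter 's' means ℓ = 0.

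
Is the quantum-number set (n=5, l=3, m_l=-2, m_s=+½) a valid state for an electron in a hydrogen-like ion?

Valid

n = 5 is a positive integer. l = 3 satisfies 0 ≤ l ≤ n−1 = 4. m_l = -2 lies in the range −l … +l (here −3 … 3). m_s = +1/2 is one of ±1/2.
All four constraints are satisfied.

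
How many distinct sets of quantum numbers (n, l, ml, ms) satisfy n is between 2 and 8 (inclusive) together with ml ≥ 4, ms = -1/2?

Count contributing orbitals for each principal shell:
n=5 → 1; n=6 → 3; n=7 → 6; n=8 → 10.
Orbitals: 1 + 3 + 6 + 10 = 20. With ms fixed to -1/2 there is one state per orbital, so 20 states.

20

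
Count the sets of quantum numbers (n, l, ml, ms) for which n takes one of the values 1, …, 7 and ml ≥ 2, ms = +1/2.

Work shell by shell — for each n, count the (l, ml) pairs that satisfy ml ≥ 2:
n=3 → 1; n=4 → 3; n=5 → 6; n=6 → 10; n=7 → 15.
Orbitals: 1 + 3 + 6 + 10 + 15 = 35. With ms fixed to +1/2 there is one state per orbital, so 35 states.

35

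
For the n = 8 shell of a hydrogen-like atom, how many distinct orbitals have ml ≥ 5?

6

The n = 8 shell has l = 0 through 7; check each.
Contributions: l=5 → 1; l=6 → 2; l=7 → 3.
Total orbitals: 1 + 2 + 3 = 6.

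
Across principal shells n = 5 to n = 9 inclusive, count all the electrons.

510

Shell n has n² orbitals: 5²=25 + 6²=36 + 7²=49 + 8²=64 + 9²=81 = 255 orbitals.
Two spin states per orbital: 2 × 255 = 510 electrons.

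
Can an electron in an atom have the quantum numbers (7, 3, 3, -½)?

Valid

n = 7 is a positive integer. l = 3 satisfies 0 ≤ l ≤ n−1 = 6. ml = 3 lies in the range −l … +l (here −3 … 3). ms = -1/2 is one of ±1/2.
All four constraints are satisfied.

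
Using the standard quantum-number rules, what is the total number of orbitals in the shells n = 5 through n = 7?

110

Shell n has n² orbitals: 5²=25 + 6²=36 + 7²=49 = 110 orbitals.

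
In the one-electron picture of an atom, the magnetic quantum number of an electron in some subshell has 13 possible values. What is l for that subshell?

l = 6 (i)

m_l ranges over 2l+1 integers, so 2l+1 = 13 ⇒ l = 6.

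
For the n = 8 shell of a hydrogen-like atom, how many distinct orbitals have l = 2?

5

For n = 8, l ranges over 0 … 7.
Orbitals with l = 2, by l: l=2 → 5.
Total orbitals: 5.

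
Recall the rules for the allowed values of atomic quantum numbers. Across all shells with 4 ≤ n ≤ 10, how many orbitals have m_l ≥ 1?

For each n in the range, tally the orbitals obeying m_l ≥ 1:
n=4 → 6; n=5 → 10; n=6 → 15; n=7 → 21; n=8 → 28; n=9 → 36; n=10 → 45.
Total orbitals: 6 + 10 + 15 + 21 + 28 + 36 + 45 = 161.

161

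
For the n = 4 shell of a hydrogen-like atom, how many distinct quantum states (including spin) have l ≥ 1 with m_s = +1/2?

15

With n = 4 the allowed l are 0, 1, …, 3.
Contributions: l=1 → 3; l=2 → 5; l=3 → 7.
Orbitals: 3 + 5 + 7 = 15. With m_s fixed to a single value there is one state per orbital, giving 15 states.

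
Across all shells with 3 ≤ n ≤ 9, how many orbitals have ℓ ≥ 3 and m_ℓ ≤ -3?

56

Go shell by shell, enumerating (ℓ, m_ℓ) with ℓ ≥ 3 and m_ℓ ≤ -3:
n=4 → 1; n=5 → 3; n=6 → 6; n=7 → 10; n=8 → 15; n=9 → 21.
Total orbitals: 1 + 3 + 6 + 10 + 15 + 21 = 56.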